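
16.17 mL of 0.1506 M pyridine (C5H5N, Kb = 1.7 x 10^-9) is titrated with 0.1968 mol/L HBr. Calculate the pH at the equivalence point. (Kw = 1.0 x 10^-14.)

3.15

n(C5H5N) = 0.1506 x 0.01617 = 0.002435 mol; V(HBr) at equivalence = 0.002435/0.1968 = 0.01237 L.
At equivalence the base is fully converted to C5H5NH+; total volume = 0.02854 L, so [C5H5NH+] = 0.002435/0.02854 = 0.08531 M.
Ka(C5H5NH+) = Kw/Kb = 1.0e-14 / 1.7 x 10^-9 = 5.88e-6.
[H^+] = sqrt(Ka x [C5H5NH+]) = sqrt(5.88e-6 x 0.08531) = 0.000708 M.
pH = -log(0.000708) = 3.15.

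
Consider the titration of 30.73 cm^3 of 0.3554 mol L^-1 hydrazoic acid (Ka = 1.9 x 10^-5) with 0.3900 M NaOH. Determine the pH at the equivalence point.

n(HN3) = 0.3554 x 0.03073 = 0.01092 mol; V(NaOH) at equivalence = 0.01092/0.3900 = 0.02800 L.
At equivalence all the acid is converted to N3-; total volume = 0.03073 + 0.02800 = 0.05873 L, so [N3-] = 0.01092/0.05873 = 0.1859 M.
Kb = Kw/Ka = 1.0e-14 / 1.9 x 10^-5 = 5.26e-10.
[OH^-] = sqrt(Kb x [N3-]) = sqrt(5.26e-10 x 0.1859) = 9.89e-6 M.
pOH = 5.00, so pH = 14.00 - 5.00 = 9.00.

9.00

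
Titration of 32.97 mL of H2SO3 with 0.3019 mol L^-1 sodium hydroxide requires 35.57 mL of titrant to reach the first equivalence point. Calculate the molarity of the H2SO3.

n(NaOH) = 0.3019 x 0.03557 = 0.01074 mol.
At the first equivalence point, 1 mol OH^- react per mol H2SO3, so n(H2SO3) = 0.01074 / 1 = 0.01074 mol.
[H2SO3] = 0.01074 / 0.03297 L = 0.326 M.

0.326 M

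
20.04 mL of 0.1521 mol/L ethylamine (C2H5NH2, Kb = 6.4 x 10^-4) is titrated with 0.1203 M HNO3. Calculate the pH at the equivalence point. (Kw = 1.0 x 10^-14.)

5.99

n(C2H5NH2) = 0.1521 x 0.02004 = 0.003048 mol; V(HNO3) at equivalence = 0.003048/0.1203 = 0.02534 L.
At equivalence the base is fully converted to C2H5NH3+; total volume = 0.04538 L, so [C2H5NH3+] = 0.003048/0.04538 = 0.06717 M.
Ka(C2H5NH3+) = Kw/Kb = 1.0e-14 / 6.4 x 10^-4 = 1.56e-11.
[H^+] = sqrt(Ka x [C2H5NH3+]) = sqrt(1.56e-11 x 0.06717) = 1.02e-6 M.
pH = -log(1.02e-6) = 5.99.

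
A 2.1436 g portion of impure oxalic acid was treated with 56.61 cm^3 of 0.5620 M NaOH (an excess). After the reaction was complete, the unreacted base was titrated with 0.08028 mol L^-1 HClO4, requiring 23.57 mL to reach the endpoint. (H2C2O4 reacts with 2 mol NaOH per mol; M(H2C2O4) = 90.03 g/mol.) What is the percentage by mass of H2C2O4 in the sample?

Total n(NaOH) added = 0.5620 x 0.05661 = 0.03181 mol.
n(HClO4) used = 0.08028 x 0.02357 = 0.001892 mol, which equals the excess n(NaOH).
So n(NaOH) consumed by the sample = 0.03181 - 0.001892 = 0.02992 mol.
n(H2C2O4) = 0.02992 / 2 = 0.01496 mol.
mass H2C2O4 = 0.01496 x 90.03 = 1.347 g, so %H2C2O4 = 1.347/2.1436 x 100 = 62.8%.

62.8%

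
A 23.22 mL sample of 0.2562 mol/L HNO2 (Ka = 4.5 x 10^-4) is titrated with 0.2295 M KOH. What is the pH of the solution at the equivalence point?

n(HNO2) = 0.2562 x 0.02322 = 0.005949 mol; V(KOH) at equivalence = 0.005949/0.2295 = 0.02592 L.
At equivalence all the acid is converted to NO2-; total volume = 0.02322 + 0.02592 = 0.04914 L, so [NO2-] = 0.005949/0.04914 = 0.1211 M.
Kb = Kw/Ka = 1.0e-14 / 4.5 x 10^-4 = 2.22e-11.
[OH^-] = sqrt(Kb x [NO2-]) = sqrt(2.22e-11 x 0.1211) = 1.64e-6 M.
pOH = 5.79, so pH = 14.00 - 5.79 = 8.21.

8.21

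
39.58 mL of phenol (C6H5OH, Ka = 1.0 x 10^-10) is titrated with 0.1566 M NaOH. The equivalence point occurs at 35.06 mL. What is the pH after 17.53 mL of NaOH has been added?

10.00

17.53 mL is exactly half the equivalence volume (35.06/2), i.e. the half-equivalence point.
There, n(HA) = n(A^-), so pH = pKa = -log(1.0 x 10^-10) = 10.00.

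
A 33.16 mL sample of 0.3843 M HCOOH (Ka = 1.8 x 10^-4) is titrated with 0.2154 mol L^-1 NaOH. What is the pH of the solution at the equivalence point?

8.44

n(HCOOH) = 0.3843 x 0.03316 = 0.01274 mol; V(NaOH) at equivalence = 0.01274/0.2154 = 0.05916 L.
At equivalence all the acid is converted to HCOO-; total volume = 0.03316 + 0.05916 = 0.09232 L, so [HCOO-] = 0.01274/0.09232 = 0.1380 M.
Kb = Kw/Ka = 1.0e-14 / 1.8 x 10^-4 = 5.56e-11.
[OH^-] = sqrt(Kb x [HCOO-]) = sqrt(5.56e-11 x 0.1380) = 2.77e-6 M.
pOH = 5.56, so pH = 14.00 - 5.56 = 8.44.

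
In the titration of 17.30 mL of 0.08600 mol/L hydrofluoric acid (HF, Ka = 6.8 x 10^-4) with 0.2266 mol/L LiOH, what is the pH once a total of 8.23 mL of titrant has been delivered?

n(acid) = 0.08600 x 0.01730 = 0.001488 mol; n(LiOH) added = 0.2266 x 0.008230 = 0.001865 mol.
Base is in excess by 0.001865 - 0.001488 = 0.0003771 mol in a total volume of 0.02553 L.
[OH^-] = 0.0003771/0.02553 = 0.01477 M, so pOH = 1.83 and pH = 14.00 - 1.83 = 12.17.

12.17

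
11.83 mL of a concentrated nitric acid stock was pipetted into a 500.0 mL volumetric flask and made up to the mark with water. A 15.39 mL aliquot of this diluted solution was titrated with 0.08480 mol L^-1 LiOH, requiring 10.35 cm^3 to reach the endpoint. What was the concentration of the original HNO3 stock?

2.41 M

n(LiOH) = 0.08480 x 0.01035 = 0.0008777 mol.
n(HNO3) in the aliquot = 0.0008777 mol.
[diluted HNO3] = 0.0008777 / 0.01539 = 0.05703 M.
Dilution factor = 500.0/11.83 = 42.27, so [stock] = 0.05703 x 42.27 = 2.41 M.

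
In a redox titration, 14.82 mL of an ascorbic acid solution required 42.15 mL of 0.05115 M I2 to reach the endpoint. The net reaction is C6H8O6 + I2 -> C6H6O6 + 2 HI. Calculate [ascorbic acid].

0.145 M

n(I2) = 0.05115 x 0.04215 = 0.002156 mol.
From the balanced equation, 1 mol I2 reacts with 1 mol ascorbic acid, so n(ascorbic acid) = 0.002156 x 1/1 = 0.002156 mol.
[ascorbic acid] = 0.002156 / 0.01482 L = 0.145 M.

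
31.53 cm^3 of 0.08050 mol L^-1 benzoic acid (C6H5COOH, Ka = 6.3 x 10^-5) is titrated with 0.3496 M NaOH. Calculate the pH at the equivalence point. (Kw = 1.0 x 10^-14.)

8.51

n(C6H5COOH) = 0.08050 x 0.03153 = 0.002538 mol; V(NaOH) at equivalence = 0.002538/0.3496 = 0.007260 L.
At equivalence all the acid is converted to C6H5COO-; total volume = 0.03153 + 0.007260 = 0.03879 L, so [C6H5COO-] = 0.002538/0.03879 = 0.06543 M.
Kb = Kw/Ka = 1.0e-14 / 6.3 x 10^-5 = 1.59e-10.
[OH^-] = sqrt(Kb x [C6H5COO-]) = sqrt(1.59e-10 x 0.06543) = 3.22e-6 M.
pOH = 5.49, so pH = 14.00 - 5.49 = 8.51.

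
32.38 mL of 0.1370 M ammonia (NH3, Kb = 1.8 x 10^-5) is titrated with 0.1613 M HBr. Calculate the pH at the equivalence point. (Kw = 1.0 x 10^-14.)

n(NH3) = 0.1370 x 0.03238 = 0.004436 mol; V(HBr) at equivalence = 0.004436/0.1613 = 0.02750 L.
At equivalence the base is fully converted to NH4+; total volume = 0.05988 L, so [NH4+] = 0.004436/0.05988 = 0.07408 M.
Ka(NH4+) = Kw/Kb = 1.0e-14 / 1.8 x 10^-5 = 5.56e-10.
[H^+] = sqrt(Ka x [NH4+]) = sqrt(5.56e-10 x 0.07408) = 6.42e-6 M.
pH = -log(6.42e-6) = 5.19.

5.19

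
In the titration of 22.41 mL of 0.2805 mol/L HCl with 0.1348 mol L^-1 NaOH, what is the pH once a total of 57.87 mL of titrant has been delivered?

n(acid) = 0.2805 x 0.02241 = 0.006286 mol; n(NaOH) added = 0.1348 x 0.05787 = 0.007801 mol.
Base is in excess by 0.007801 - 0.006286 = 0.001515 mol in a total volume of 0.08028 L.
[OH^-] = 0.001515/0.08028 = 0.01887 M, so pOH = 1.72 and pH = 14.00 - 1.72 = 12.28.

12.28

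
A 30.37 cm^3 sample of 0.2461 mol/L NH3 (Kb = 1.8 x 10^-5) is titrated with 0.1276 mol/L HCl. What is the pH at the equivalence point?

n(NH3) = 0.2461 x 0.03037 = 0.007474 mol; V(HCl) at equivalence = 0.007474/0.1276 = 0.05857 L.
At equivalence the base is fully converted to NH4+; total volume = 0.08894 L, so [NH4+] = 0.007474/0.08894 = 0.08403 M.
Ka(NH4+) = Kw/Kb = 1.0e-14 / 1.8 x 10^-5 = 5.56e-10.
[H^+] = sqrt(Ka x [NH4+]) = sqrt(5.56e-10 x 0.08403) = 6.83e-6 M.
pH = -log(6.83e-6) = 5.17.

5.17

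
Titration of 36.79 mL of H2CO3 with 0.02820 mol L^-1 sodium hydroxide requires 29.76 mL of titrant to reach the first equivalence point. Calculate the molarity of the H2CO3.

n(NaOH) = 0.02820 x 0.02976 = 0.0008392 mol.
At the first equivalence point, 1 mol OH^- react per mol H2CO3, so n(H2CO3) = 0.0008392 / 1 = 0.0008392 mol.
[H2CO3] = 0.0008392 / 0.03679 L = 0.0228 M.

0.0228 M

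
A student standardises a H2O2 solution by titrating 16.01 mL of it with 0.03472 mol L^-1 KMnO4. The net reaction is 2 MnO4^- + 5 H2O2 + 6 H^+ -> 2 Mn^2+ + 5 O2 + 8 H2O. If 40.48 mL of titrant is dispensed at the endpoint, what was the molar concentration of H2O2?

0.219 M

n(KMnO4) = 0.03472 x 0.04048 = 0.001405 mol.
From the balanced equation, 2 mol KMnO4 reacts with 5 mol H2O2, so n(H2O2) = 0.001405 x 5/2 = 0.003514 mol.
[H2O2] = 0.003514 / 0.01601 L = 0.219 M.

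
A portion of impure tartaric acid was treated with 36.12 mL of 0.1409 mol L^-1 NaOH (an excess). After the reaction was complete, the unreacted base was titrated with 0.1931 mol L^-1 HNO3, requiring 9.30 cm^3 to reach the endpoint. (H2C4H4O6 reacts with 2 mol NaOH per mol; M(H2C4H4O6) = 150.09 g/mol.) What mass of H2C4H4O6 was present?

Total n(NaOH) added = 0.1409 x 0.03612 = 0.005089 mol.
n(HNO3) used = 0.1931 x 0.009300 = 0.001796 mol, which equals the excess n(NaOH).
So n(NaOH) consumed by the sample = 0.005089 - 0.001796 = 0.003293 mol.
n(H2C4H4O6) = 0.003293 / 2 = 0.001647 mol.
mass = 0.001647 mol x 150.09 g/mol = 0.247 g.

0.247 g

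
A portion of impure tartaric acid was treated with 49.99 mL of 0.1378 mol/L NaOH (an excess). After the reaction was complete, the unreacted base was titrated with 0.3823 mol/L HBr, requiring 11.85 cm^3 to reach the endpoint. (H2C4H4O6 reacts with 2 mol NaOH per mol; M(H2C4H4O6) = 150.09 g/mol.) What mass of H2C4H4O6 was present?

0.177 g

Total n(NaOH) added = 0.1378 x 0.04999 = 0.006889 mol.
n(HBr) used = 0.3823 x 0.01185 = 0.004530 mol, which equals the excess n(NaOH).
So n(NaOH) consumed by the sample = 0.006889 - 0.004530 = 0.002358 mol.
n(H2C4H4O6) = 0.002358 / 2 = 0.001179 mol.
mass = 0.001179 mol x 150.09 g/mol = 0.177 g.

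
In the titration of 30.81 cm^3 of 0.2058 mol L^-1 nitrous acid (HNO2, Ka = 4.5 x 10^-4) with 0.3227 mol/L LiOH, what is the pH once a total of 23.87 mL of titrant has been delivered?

12.40

n(acid) = 0.2058 x 0.03081 = 0.006341 mol; n(LiOH) added = 0.3227 x 0.02387 = 0.007703 mol.
Base is in excess by 0.007703 - 0.006341 = 0.001362 mol in a total volume of 0.05468 L.
[OH^-] = 0.001362/0.05468 = 0.02491 M, so pOH = 1.60 and pH = 14.00 - 1.60 = 12.40.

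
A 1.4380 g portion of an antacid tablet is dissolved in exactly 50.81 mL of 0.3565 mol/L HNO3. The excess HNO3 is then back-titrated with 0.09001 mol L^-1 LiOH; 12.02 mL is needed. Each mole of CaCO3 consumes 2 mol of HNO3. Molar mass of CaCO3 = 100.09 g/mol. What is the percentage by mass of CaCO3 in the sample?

Total n(HNO3) added = 0.3565 x 0.05081 = 0.01811 mol.
n(LiOH) used = 0.09001 x 0.01202 = 0.001082 mol, which equals the excess n(HNO3).
So n(HNO3) consumed by the sample = 0.01811 - 0.001082 = 0.01703 mol.
n(CaCO3) = 0.01703 / 2 = 0.008516 mol.
mass CaCO3 = 0.008516 x 100.09 = 0.8524 g, so %CaCO3 = 0.8524/1.4380 x 100 = 59.3%.

59.3%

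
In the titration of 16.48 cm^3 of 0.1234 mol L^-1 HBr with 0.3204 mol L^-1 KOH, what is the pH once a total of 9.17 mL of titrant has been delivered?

n(acid) = 0.1234 x 0.01648 = 0.002034 mol; n(KOH) added = 0.3204 x 0.009170 = 0.002938 mol.
Base is in excess by 0.002938 - 0.002034 = 0.0009044 mol in a total volume of 0.02565 L.
[OH^-] = 0.0009044/0.02565 = 0.03526 M, so pOH = 1.45 and pH = 14.00 - 1.45 = 12.55.

12.55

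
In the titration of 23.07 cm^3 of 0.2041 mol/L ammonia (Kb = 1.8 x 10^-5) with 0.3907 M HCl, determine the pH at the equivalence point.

5.06

n(NH3) = 0.2041 x 0.02307 = 0.004709 mol; V(HCl) at equivalence = 0.004709/0.3907 = 0.01205 L.
At equivalence the base is fully converted to NH4+; total volume = 0.03512 L, so [NH4+] = 0.004709/0.03512 = 0.1341 M.
Ka(NH4+) = Kw/Kb = 1.0e-14 / 1.8 x 10^-5 = 5.56e-10.
[H^+] = sqrt(Ka x [NH4+]) = sqrt(5.56e-10 x 0.1341) = 8.63e-6 M.
pH = -log(8.63e-6) = 5.06.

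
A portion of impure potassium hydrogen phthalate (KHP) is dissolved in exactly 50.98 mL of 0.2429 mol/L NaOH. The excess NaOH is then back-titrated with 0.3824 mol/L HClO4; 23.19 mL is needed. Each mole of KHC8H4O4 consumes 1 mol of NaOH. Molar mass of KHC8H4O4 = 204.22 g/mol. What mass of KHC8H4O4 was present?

Total n(NaOH) added = 0.2429 x 0.05098 = 0.01238 mol.
n(HClO4) used = 0.3824 x 0.02319 = 0.008868 mol, which equals the excess n(NaOH).
So n(NaOH) consumed by the sample = 0.01238 - 0.008868 = 0.003515 mol.
n(KHC8H4O4) = 0.003515 / 1 = 0.003515 mol.
mass = 0.003515 mol x 204.22 g/mol = 0.718 g.

0.718 g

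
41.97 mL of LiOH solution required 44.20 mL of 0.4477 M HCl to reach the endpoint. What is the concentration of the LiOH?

0.471 M

n(HCl) delivered = 0.4477 x 0.04420 = 0.01979 mol.
For a 1:1 reaction, n(LiOH) = 0.01979 mol.
[LiOH] = 0.01979 mol / 0.04197 L = 0.471 M.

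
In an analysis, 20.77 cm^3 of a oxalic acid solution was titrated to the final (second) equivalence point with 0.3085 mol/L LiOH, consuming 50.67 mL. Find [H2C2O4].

n(LiOH) = 0.3085 x 0.05067 = 0.01563 mol.
At the final (second) equivalence point, 2 mol OH^- react per mol H2C2O4, so n(H2C2O4) = 0.01563 / 2 = 0.007816 mol.
[H2C2O4] = 0.007816 / 0.02077 L = 0.376 M.

0.376 M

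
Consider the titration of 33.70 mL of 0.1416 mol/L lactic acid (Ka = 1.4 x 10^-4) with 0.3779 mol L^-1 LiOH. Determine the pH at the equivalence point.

8.43

n(HC3H5O3) = 0.1416 x 0.03370 = 0.004772 mol; V(LiOH) at equivalence = 0.004772/0.3779 = 0.01263 L.
At equivalence all the acid is converted to C3H5O3-; total volume = 0.03370 + 0.01263 = 0.04633 L, so [C3H5O3-] = 0.004772/0.04633 = 0.1030 M.
Kb = Kw/Ka = 1.0e-14 / 1.4 x 10^-4 = 7.14e-11.
[OH^-] = sqrt(Kb x [C3H5O3-]) = sqrt(7.14e-11 x 0.1030) = 2.71e-6 M.
pOH = 5.57, so pH = 14.00 - 5.57 = 8.43.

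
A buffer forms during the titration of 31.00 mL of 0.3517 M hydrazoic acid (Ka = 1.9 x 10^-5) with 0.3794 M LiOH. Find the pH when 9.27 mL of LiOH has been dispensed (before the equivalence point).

Initial n(HN3) = 0.3517 x 0.03100 = 0.01090 mol.
n(LiOH) added = 0.3794 x 0.009270 = 0.003517 mol, converting that many moles of HN3 to N3-.
Remaining n(HN3) = 0.007386 mol; n(N3-) = 0.003517 mol.
By Henderson-Hasselbalch, pH = pKa + log([A^-]/[HA]) = 4.72 + log(0.003517/0.007386) = 4.72 + (-0.32) = 4.40.

4.40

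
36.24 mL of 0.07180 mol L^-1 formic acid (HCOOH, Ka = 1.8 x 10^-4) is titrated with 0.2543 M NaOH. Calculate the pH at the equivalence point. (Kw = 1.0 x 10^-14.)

n(HCOOH) = 0.07180 x 0.03624 = 0.002602 mol; V(NaOH) at equivalence = 0.002602/0.2543 = 0.01023 L.
At equivalence all the acid is converted to HCOO-; total volume = 0.03624 + 0.01023 = 0.04647 L, so [HCOO-] = 0.002602/0.04647 = 0.05599 M.
Kb = Kw/Ka = 1.0e-14 / 1.8 x 10^-4 = 5.56e-11.
[OH^-] = sqrt(Kb x [HCOO-]) = sqrt(5.56e-11 x 0.05599) = 1.76e-6 M.
pOH = 5.75, so pH = 14.00 - 5.75 = 8.25.

8.25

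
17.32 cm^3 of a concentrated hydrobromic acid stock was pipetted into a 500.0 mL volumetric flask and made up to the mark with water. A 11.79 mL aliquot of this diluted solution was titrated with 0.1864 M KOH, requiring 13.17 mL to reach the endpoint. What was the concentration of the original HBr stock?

6.01 M

n(KOH) = 0.1864 x 0.01317 = 0.002455 mol.
n(HBr) in the aliquot = 0.002455 mol.
[diluted HBr] = 0.002455 / 0.01179 = 0.2082 M.
Dilution factor = 500.0/17.32 = 28.87, so [stock] = 0.2082 x 28.87 = 6.01 M.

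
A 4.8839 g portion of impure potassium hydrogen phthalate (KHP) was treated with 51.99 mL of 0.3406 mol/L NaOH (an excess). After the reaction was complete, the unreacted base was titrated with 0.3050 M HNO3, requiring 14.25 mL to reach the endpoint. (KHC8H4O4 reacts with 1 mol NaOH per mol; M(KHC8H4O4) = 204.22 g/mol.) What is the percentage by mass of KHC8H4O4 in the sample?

Total n(NaOH) added = 0.3406 x 0.05199 = 0.01771 mol.
n(HNO3) used = 0.3050 x 0.01425 = 0.004346 mol, which equals the excess n(NaOH).
So n(NaOH) consumed by the sample = 0.01771 - 0.004346 = 0.01336 mol.
n(KHC8H4O4) = 0.01336 / 1 = 0.01336 mol.
mass KHC8H4O4 = 0.01336 x 204.22 = 2.729 g, so %KHC8H4O4 = 2.729/4.8839 x 100 = 55.9%.

55.9%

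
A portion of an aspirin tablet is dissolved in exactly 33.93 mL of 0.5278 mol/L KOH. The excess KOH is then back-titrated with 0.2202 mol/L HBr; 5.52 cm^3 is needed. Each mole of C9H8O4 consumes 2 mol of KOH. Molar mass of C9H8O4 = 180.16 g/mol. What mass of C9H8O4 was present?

1.50 g

Total n(KOH) added = 0.5278 x 0.03393 = 0.01791 mol.
n(HBr) used = 0.2202 x 0.005520 = 0.001216 mol, which equals the excess n(KOH).
So n(KOH) consumed by the sample = 0.01791 - 0.001216 = 0.01669 mol.
n(C9H8O4) = 0.01669 / 2 = 0.008346 mol.
mass = 0.008346 mol x 180.16 g/mol = 1.50 g.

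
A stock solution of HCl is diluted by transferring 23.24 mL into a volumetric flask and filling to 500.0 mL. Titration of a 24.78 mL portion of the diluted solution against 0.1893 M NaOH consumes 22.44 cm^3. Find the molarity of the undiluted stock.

n(NaOH) = 0.1893 x 0.02244 = 0.004248 mol.
n(HCl) in the aliquot = 0.004248 mol.
[diluted HCl] = 0.004248 / 0.02478 = 0.1714 M.
Dilution factor = 500.0/23.24 = 21.51, so [stock] = 0.1714 x 21.51 = 3.69 M.

3.69 M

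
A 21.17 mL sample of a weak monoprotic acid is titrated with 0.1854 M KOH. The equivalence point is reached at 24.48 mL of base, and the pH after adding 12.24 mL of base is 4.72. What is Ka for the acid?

12.24 mL is half of the equivalence volume, so this is the half-equivalence point where [HA] = [A^-].
At half-equivalence pH = pKa, so pKa = 4.72.
Ka = 10^(-4.72) = 1.9 x 10^-5.

1.9 x 10^-5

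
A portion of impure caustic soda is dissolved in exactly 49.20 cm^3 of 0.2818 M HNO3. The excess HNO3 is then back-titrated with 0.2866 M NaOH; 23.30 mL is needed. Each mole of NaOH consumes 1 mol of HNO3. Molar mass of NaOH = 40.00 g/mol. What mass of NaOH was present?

Total n(HNO3) added = 0.2818 x 0.04920 = 0.01386 mol.
n(NaOH) used = 0.2866 x 0.02330 = 0.006678 mol, which equals the excess n(HNO3).
So n(HNO3) consumed by the sample = 0.01386 - 0.006678 = 0.007187 mol.
n(NaOH) = 0.007187 / 1 = 0.007187 mol.
mass = 0.007187 mol x 40.00 g/mol = 0.287 g.

0.287 g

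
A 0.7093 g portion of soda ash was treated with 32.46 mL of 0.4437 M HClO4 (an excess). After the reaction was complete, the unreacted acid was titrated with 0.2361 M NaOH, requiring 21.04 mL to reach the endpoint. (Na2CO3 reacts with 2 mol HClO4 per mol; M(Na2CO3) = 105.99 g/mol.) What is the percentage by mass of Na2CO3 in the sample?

Total n(HClO4) added = 0.4437 x 0.03246 = 0.01440 mol.
n(NaOH) used = 0.2361 x 0.02104 = 0.004968 mol, which equals the excess n(HClO4).
So n(HClO4) consumed by the sample = 0.01440 - 0.004968 = 0.009435 mol.
n(Na2CO3) = 0.009435 / 2 = 0.004717 mol.
mass Na2CO3 = 0.004717 x 105.99 = 0.5000 g, so %Na2CO3 = 0.5000/0.7093 x 100 = 70.5%.

70.5%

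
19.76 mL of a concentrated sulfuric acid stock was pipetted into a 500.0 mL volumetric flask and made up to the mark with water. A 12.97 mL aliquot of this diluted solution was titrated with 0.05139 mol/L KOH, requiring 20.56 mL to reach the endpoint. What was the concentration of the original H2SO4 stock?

n(KOH) = 0.05139 x 0.02056 = 0.001057 mol.
n(H2SO4) in the aliquot = 0.001057 x 1/2 = 0.0005283 mol.
[diluted H2SO4] = 0.0005283 / 0.01297 = 0.04073 M.
Dilution factor = 500.0/19.76 = 25.30, so [stock] = 0.04073 x 25.30 = 1.03 M.

1.03 M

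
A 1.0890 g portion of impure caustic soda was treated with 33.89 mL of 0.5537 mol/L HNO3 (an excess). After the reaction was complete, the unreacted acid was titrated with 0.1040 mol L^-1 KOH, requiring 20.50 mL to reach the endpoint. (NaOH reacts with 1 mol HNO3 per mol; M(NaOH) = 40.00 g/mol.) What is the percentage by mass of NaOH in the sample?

61.1%

Total n(HNO3) added = 0.5537 x 0.03389 = 0.01876 mol.
n(KOH) used = 0.1040 x 0.02050 = 0.002132 mol, which equals the excess n(HNO3).
So n(HNO3) consumed by the sample = 0.01876 - 0.002132 = 0.01663 mol.
n(NaOH) = 0.01663 / 1 = 0.01663 mol.
mass NaOH = 0.01663 x 40.00 = 0.6653 g, so %NaOH = 0.6653/1.0890 x 100 = 61.1%.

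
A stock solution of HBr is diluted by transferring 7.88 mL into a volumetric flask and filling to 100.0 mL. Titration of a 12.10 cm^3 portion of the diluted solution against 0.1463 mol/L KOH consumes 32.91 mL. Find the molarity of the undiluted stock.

5.05 M

n(KOH) = 0.1463 x 0.03291 = 0.004815 mol.
n(HBr) in the aliquot = 0.004815 mol.
[diluted HBr] = 0.004815 / 0.01210 = 0.3979 M.
Dilution factor = 100.0/7.880 = 12.69, so [stock] = 0.3979 x 12.69 = 5.05 M.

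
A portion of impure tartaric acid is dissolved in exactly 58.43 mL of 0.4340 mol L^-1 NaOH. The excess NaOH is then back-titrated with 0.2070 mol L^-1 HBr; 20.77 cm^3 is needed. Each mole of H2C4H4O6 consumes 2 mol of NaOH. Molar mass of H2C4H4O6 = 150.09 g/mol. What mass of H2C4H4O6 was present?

1.58 g

Total n(NaOH) added = 0.4340 x 0.05843 = 0.02536 mol.
n(HBr) used = 0.2070 x 0.02077 = 0.004299 mol, which equals the excess n(NaOH).
So n(NaOH) consumed by the sample = 0.02536 - 0.004299 = 0.02106 mol.
n(H2C4H4O6) = 0.02106 / 2 = 0.01053 mol.
mass = 0.01053 mol x 150.09 g/mol = 1.58 g.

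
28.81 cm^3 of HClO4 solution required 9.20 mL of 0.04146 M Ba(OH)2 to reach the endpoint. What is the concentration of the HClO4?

0.0265 M

n(Ba(OH)2) delivered = 0.04146 x 0.009200 = 0.0003814 mol.
The reaction is 2 HClO4 + 1 Ba(OH)2, so n(HClO4) = 0.0003814 x 2/1 = 0.0007629 mol.
[HClO4] = 0.0007629 mol / 0.02881 L = 0.0265 M.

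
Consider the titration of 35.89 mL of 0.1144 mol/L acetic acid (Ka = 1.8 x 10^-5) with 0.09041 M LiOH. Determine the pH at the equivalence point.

n(CH3COOH) = 0.1144 x 0.03589 = 0.004106 mol; V(LiOH) at equivalence = 0.004106/0.09041 = 0.04541 L.
At equivalence all the acid is converted to CH3COO-; total volume = 0.03589 + 0.04541 = 0.08130 L, so [CH3COO-] = 0.004106/0.08130 = 0.05050 M.
Kb = Kw/Ka = 1.0e-14 / 1.8 x 10^-5 = 5.56e-10.
[OH^-] = sqrt(Kb x [CH3COO-]) = sqrt(5.56e-10 x 0.05050) = 5.30e-6 M.
pOH = 5.28, so pH = 14.00 - 5.28 = 8.72.

8.72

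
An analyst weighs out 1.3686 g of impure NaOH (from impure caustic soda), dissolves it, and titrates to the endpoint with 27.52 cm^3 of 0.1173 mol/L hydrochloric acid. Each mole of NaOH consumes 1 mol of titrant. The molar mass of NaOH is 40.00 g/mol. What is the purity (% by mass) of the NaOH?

n(HCl) = 0.1173 x 0.02752 = 0.003228 mol.
n(NaOH) = 0.003228 / 1 = 0.003228 mol.
mass of NaOH = 0.003228 x 40.00 = 0.1291 g.
% purity = 0.1291 / 1.3686 x 100 = 9.43%.

9.43%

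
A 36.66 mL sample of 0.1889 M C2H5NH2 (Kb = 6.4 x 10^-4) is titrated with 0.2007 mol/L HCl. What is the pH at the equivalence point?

n(C2H5NH2) = 0.1889 x 0.03666 = 0.006925 mol; V(HCl) at equivalence = 0.006925/0.2007 = 0.03450 L.
At equivalence the base is fully converted to C2H5NH3+; total volume = 0.07116 L, so [C2H5NH3+] = 0.006925/0.07116 = 0.09731 M.
Ka(C2H5NH3+) = Kw/Kb = 1.0e-14 / 6.4 x 10^-4 = 1.56e-11.
[H^+] = sqrt(Ka x [C2H5NH3+]) = sqrt(1.56e-11 x 0.09731) = 1.23e-6 M.
pH = -log(1.23e-6) = 5.91.

5.91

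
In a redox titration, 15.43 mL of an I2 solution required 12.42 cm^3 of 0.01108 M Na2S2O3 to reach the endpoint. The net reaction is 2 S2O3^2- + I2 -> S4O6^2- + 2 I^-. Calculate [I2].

n(Na2S2O3) = 0.01108 x 0.01242 = 0.0001376 mol.
From the balanced equation, 2 mol Na2S2O3 reacts with 1 mol I2, so n(I2) = 0.0001376 x 1/2 = 6.881e-5 mol.
[I2] = 6.881e-5 / 0.01543 L = 0.00446 M.

0.00446 M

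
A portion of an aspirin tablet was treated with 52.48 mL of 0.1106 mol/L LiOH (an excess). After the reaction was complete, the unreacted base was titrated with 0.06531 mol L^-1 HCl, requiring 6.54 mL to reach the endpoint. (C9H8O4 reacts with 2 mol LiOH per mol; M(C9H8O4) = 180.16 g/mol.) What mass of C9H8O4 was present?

Total n(LiOH) added = 0.1106 x 0.05248 = 0.005804 mol.
n(HCl) used = 0.06531 x 0.006540 = 0.0004271 mol, which equals the excess n(LiOH).
So n(LiOH) consumed by the sample = 0.005804 - 0.0004271 = 0.005377 mol.
n(C9H8O4) = 0.005377 / 2 = 0.002689 mol.
mass = 0.002689 mol x 180.16 g/mol = 0.484 g.

0.484 g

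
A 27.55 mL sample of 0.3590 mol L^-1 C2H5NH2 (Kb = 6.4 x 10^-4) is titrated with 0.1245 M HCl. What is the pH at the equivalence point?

5.92

n(C2H5NH2) = 0.3590 x 0.02755 = 0.009890 mol; V(HCl) at equivalence = 0.009890/0.1245 = 0.07944 L.
At equivalence the base is fully converted to C2H5NH3+; total volume = 0.1070 L, so [C2H5NH3+] = 0.009890/0.1070 = 0.09244 M.
Ka(C2H5NH3+) = Kw/Kb = 1.0e-14 / 6.4 x 10^-4 = 1.56e-11.
[H^+] = sqrt(Ka x [C2H5NH3+]) = sqrt(1.56e-11 x 0.09244) = 1.20e-6 M.
pH = -log(1.20e-6) = 5.92.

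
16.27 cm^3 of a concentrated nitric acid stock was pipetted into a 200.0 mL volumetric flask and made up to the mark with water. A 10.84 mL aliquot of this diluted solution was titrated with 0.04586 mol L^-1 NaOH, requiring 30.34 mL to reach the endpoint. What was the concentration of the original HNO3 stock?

1.58 M

n(NaOH) = 0.04586 x 0.03034 = 0.001391 mol.
n(HNO3) in the aliquot = 0.001391 mol.
[diluted HNO3] = 0.001391 / 0.01084 = 0.1284 M.
Dilution factor = 200.0/16.27 = 12.29, so [stock] = 0.1284 x 12.29 = 1.58 M.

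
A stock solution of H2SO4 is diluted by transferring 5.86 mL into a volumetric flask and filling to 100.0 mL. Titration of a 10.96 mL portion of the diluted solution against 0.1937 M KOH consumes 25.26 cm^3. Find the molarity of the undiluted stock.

3.81 M

n(KOH) = 0.1937 x 0.02526 = 0.004893 mol.
n(H2SO4) in the aliquot = 0.004893 x 1/2 = 0.002446 mol.
[diluted H2SO4] = 0.002446 / 0.01096 = 0.2232 M.
Dilution factor = 100.0/5.860 = 17.06, so [stock] = 0.2232 x 17.06 = 3.81 M.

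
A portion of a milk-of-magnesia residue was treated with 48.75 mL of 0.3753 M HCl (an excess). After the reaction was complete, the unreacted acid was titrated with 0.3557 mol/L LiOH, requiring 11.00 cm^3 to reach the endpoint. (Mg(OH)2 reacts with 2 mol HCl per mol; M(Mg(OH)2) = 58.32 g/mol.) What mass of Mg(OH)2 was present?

0.419 g

Total n(HCl) added = 0.3753 x 0.04875 = 0.01830 mol.
n(LiOH) used = 0.3557 x 0.01100 = 0.003913 mol, which equals the excess n(HCl).
So n(HCl) consumed by the sample = 0.01830 - 0.003913 = 0.01438 mol.
n(Mg(OH)2) = 0.01438 / 2 = 0.007192 mol.
mass = 0.007192 mol x 58.32 g/mol = 0.419 g.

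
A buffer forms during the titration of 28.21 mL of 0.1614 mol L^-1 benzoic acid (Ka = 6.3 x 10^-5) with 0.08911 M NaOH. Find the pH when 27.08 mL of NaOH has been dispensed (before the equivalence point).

Initial n(C6H5COOH) = 0.1614 x 0.02821 = 0.004553 mol.
n(NaOH) added = 0.08911 x 0.02708 = 0.002413 mol, converting that many moles of C6H5COOH to C6H5COO-.
Remaining n(C6H5COOH) = 0.002140 mol; n(C6H5COO-) = 0.002413 mol.
By Henderson-Hasselbalch, pH = pKa + log([A^-]/[HA]) = 4.20 + log(0.002413/0.002140) = 4.20 + (+0.05) = 4.25.

4.25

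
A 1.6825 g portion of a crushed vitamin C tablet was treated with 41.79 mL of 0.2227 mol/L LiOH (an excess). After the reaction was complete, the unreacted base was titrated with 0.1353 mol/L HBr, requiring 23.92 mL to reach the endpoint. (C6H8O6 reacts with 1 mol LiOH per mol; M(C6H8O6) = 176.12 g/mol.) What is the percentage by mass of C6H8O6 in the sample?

63.5%

Total n(LiOH) added = 0.2227 x 0.04179 = 0.009307 mol.
n(HBr) used = 0.1353 x 0.02392 = 0.003236 mol, which equals the excess n(LiOH).
So n(LiOH) consumed by the sample = 0.009307 - 0.003236 = 0.006070 mol.
n(C6H8O6) = 0.006070 / 1 = 0.006070 mol.
mass C6H8O6 = 0.006070 x 176.12 = 1.069 g, so %C6H8O6 = 1.069/1.6825 x 100 = 63.5%.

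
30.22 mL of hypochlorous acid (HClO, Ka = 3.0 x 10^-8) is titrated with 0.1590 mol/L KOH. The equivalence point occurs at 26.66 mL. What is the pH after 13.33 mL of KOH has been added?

7.52

13.33 mL is exactly half the equivalence volume (26.66/2), i.e. the half-equivalence point.
There, n(HA) = n(A^-), so pH = pKa = -log(3.0 x 10^-8) = 7.52.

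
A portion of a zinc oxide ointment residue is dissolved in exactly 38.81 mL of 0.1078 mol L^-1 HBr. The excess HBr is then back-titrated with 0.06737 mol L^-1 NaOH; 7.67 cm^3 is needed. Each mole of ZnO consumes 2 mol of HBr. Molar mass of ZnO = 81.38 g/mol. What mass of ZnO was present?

Total n(HBr) added = 0.1078 x 0.03881 = 0.004184 mol.
n(NaOH) used = 0.06737 x 0.007670 = 0.0005167 mol, which equals the excess n(HBr).
So n(HBr) consumed by the sample = 0.004184 - 0.0005167 = 0.003667 mol.
n(ZnO) = 0.003667 / 2 = 0.001833 mol.
mass = 0.001833 mol x 81.38 g/mol = 0.149 g.

0.149 g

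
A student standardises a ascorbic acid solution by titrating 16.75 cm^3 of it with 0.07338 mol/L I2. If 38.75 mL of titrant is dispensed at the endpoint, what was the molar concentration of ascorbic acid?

0.170 M

n(I2) = 0.07338 x 0.03875 = 0.002843 mol.
From the balanced equation, 1 mol I2 reacts with 1 mol ascorbic acid, so n(ascorbic acid) = 0.002843 x 1/1 = 0.002843 mol.
[ascorbic acid] = 0.002843 / 0.01675 L = 0.170 M.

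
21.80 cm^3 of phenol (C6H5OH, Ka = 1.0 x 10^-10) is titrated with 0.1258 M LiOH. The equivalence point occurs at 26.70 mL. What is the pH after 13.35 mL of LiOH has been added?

10.00

13.35 mL is exactly half the equivalence volume (26.70/2), i.e. the half-equivalence point.
There, n(HA) = n(A^-), so pH = pKa = -log(1.0 x 10^-10) = 10.00.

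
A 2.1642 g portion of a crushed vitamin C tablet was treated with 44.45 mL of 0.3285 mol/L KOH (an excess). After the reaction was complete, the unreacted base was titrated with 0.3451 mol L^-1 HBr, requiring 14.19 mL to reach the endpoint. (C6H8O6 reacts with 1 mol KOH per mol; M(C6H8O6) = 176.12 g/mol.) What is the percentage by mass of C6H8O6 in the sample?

79.0%

Total n(KOH) added = 0.3285 x 0.04445 = 0.01460 mol.
n(HBr) used = 0.3451 x 0.01419 = 0.004897 mol, which equals the excess n(KOH).
So n(KOH) consumed by the sample = 0.01460 - 0.004897 = 0.009705 mol.
n(C6H8O6) = 0.009705 / 1 = 0.009705 mol.
mass C6H8O6 = 0.009705 x 176.12 = 1.709 g, so %C6H8O6 = 1.709/2.1642 x 100 = 79.0%.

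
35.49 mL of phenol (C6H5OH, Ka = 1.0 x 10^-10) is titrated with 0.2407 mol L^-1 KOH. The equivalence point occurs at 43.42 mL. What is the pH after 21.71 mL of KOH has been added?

10.00

21.71 mL is exactly half the equivalence volume (43.42/2), i.e. the half-equivalence point.
There, n(HA) = n(A^-), so pH = pKa = -log(1.0 x 10^-10) = 10.00.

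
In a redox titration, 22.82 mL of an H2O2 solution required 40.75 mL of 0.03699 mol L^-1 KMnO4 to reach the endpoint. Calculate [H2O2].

n(KMnO4) = 0.03699 x 0.04075 = 0.001507 mol.
From the balanced equation, 2 mol KMnO4 reacts with 5 mol H2O2, so n(H2O2) = 0.001507 x 5/2 = 0.003768 mol.
[H2O2] = 0.003768 / 0.02282 L = 0.165 M.

0.165 M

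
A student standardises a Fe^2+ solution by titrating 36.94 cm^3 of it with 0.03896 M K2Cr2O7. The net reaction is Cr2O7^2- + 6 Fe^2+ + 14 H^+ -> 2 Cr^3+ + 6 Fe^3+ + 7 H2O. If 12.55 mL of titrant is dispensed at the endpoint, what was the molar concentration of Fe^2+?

n(K2Cr2O7) = 0.03896 x 0.01255 = 0.0004889 mol.
From the balanced equation, 1 mol K2Cr2O7 reacts with 6 mol Fe^2+, so n(Fe^2+) = 0.0004889 x 6/1 = 0.002934 mol.
[Fe^2+] = 0.002934 / 0.03694 L = 0.0794 M.

0.0794 M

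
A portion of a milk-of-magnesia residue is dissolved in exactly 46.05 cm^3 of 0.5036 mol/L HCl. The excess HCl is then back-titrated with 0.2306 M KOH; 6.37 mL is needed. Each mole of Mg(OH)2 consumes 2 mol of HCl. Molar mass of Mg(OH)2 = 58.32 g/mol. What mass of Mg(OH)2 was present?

0.633 g

Total n(HCl) added = 0.5036 x 0.04605 = 0.02319 mol.
n(KOH) used = 0.2306 x 0.006370 = 0.001469 mol, which equals the excess n(HCl).
So n(HCl) consumed by the sample = 0.02319 - 0.001469 = 0.02172 mol.
n(Mg(OH)2) = 0.02172 / 2 = 0.01086 mol.
mass = 0.01086 mol x 58.32 g/mol = 0.633 g.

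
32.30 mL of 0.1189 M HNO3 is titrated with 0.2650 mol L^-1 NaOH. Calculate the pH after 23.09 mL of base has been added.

12.61

n(acid) = 0.1189 x 0.03230 = 0.003840 mol; n(NaOH) added = 0.2650 x 0.02309 = 0.006119 mol.
Base is in excess by 0.006119 - 0.003840 = 0.002278 mol in a total volume of 0.05539 L.
[OH^-] = 0.002278/0.05539 = 0.04113 M, so pOH = 1.39 and pH = 14.00 - 1.39 = 12.61.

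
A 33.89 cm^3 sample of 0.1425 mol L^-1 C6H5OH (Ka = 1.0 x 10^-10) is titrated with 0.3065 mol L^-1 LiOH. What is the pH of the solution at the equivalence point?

n(C6H5OH) = 0.1425 x 0.03389 = 0.004829 mol; V(LiOH) at equivalence = 0.004829/0.3065 = 0.01576 L.
At equivalence all the acid is converted to C6H5O-; total volume = 0.03389 + 0.01576 = 0.04965 L, so [C6H5O-] = 0.004829/0.04965 = 0.09727 M.
Kb = Kw/Ka = 1.0e-14 / 1.0 x 10^-10 = 0.000100.
[OH^-] = sqrt(Kb x [C6H5O-]) = sqrt(0.000100 x 0.09727) = 0.00312 M.
pOH = 2.51, so pH = 14.00 - 2.51 = 11.49.

11.49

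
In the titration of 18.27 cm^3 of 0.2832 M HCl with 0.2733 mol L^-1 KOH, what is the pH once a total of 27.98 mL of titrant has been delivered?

n(acid) = 0.2832 x 0.01827 = 0.005174 mol; n(KOH) added = 0.2733 x 0.02798 = 0.007647 mol.
Base is in excess by 0.007647 - 0.005174 = 0.002473 mol in a total volume of 0.04625 L.
[OH^-] = 0.002473/0.04625 = 0.05347 M, so pOH = 1.27 and pH = 14.00 - 1.27 = 12.73.

12.73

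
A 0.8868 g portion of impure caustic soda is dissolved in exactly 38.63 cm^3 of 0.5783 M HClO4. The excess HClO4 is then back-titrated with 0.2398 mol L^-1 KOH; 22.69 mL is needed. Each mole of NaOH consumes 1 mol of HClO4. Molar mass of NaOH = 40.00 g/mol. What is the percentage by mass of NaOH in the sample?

Total n(HClO4) added = 0.5783 x 0.03863 = 0.02234 mol.
n(KOH) used = 0.2398 x 0.02269 = 0.005441 mol, which equals the excess n(HClO4).
So n(HClO4) consumed by the sample = 0.02234 - 0.005441 = 0.01690 mol.
n(NaOH) = 0.01690 / 1 = 0.01690 mol.
mass NaOH = 0.01690 x 40.00 = 0.6759 g, so %NaOH = 0.6759/0.8868 x 100 = 76.2%.

76.2%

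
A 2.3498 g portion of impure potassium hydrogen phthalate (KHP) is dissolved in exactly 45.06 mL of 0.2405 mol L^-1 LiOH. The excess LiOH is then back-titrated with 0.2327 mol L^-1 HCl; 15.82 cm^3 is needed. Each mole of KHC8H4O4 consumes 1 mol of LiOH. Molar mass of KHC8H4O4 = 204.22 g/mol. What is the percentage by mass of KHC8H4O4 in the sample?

62.2%

Total n(LiOH) added = 0.2405 x 0.04506 = 0.01084 mol.
n(HCl) used = 0.2327 x 0.01582 = 0.003681 mol, which equals the excess n(LiOH).
So n(LiOH) consumed by the sample = 0.01084 - 0.003681 = 0.007156 mol.
n(KHC8H4O4) = 0.007156 / 1 = 0.007156 mol.
mass KHC8H4O4 = 0.007156 x 204.22 = 1.461 g, so %KHC8H4O4 = 1.461/2.3498 x 100 = 62.2%.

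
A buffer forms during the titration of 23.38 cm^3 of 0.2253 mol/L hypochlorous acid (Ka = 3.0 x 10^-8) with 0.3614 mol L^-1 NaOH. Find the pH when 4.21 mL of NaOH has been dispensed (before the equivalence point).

7.13

Initial n(HClO) = 0.2253 x 0.02338 = 0.005268 mol.
n(NaOH) added = 0.3614 x 0.004210 = 0.001521 mol, converting that many moles of HClO to ClO-.
Remaining n(HClO) = 0.003746 mol; n(ClO-) = 0.001521 mol.
By Henderson-Hasselbalch, pH = pKa + log([A^-]/[HA]) = 7.52 + log(0.001521/0.003746) = 7.52 + (-0.39) = 7.13.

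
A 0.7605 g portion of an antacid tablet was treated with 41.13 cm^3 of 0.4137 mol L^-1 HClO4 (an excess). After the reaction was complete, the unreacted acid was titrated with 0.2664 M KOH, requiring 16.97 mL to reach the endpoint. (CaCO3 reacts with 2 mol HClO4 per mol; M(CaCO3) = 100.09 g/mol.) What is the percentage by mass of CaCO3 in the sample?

Total n(HClO4) added = 0.4137 x 0.04113 = 0.01702 mol.
n(KOH) used = 0.2664 x 0.01697 = 0.004521 mol, which equals the excess n(HClO4).
So n(HClO4) consumed by the sample = 0.01702 - 0.004521 = 0.01249 mol.
n(CaCO3) = 0.01249 / 2 = 0.006247 mol.
mass CaCO3 = 0.006247 x 100.09 = 0.6253 g, so %CaCO3 = 0.6253/0.7605 x 100 = 82.2%.

82.2%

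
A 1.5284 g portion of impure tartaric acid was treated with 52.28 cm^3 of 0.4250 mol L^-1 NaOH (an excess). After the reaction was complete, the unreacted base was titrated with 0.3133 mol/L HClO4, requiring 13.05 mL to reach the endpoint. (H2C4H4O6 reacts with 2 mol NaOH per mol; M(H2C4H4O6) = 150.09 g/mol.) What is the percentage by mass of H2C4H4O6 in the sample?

Total n(NaOH) added = 0.4250 x 0.05228 = 0.02222 mol.
n(HClO4) used = 0.3133 x 0.01305 = 0.004089 mol, which equals the excess n(NaOH).
So n(NaOH) consumed by the sample = 0.02222 - 0.004089 = 0.01813 mol.
n(H2C4H4O6) = 0.01813 / 2 = 0.009065 mol.
mass H2C4H4O6 = 0.009065 x 150.09 = 1.361 g, so %H2C4H4O6 = 1.361/1.5284 x 100 = 89.0%.

89.0%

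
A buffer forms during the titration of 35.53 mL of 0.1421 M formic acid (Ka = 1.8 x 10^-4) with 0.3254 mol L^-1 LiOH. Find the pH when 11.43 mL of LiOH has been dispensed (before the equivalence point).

Initial n(HCOOH) = 0.1421 x 0.03553 = 0.005049 mol.
n(LiOH) added = 0.3254 x 0.01143 = 0.003719 mol, converting that many moles of HCOOH to HCOO-.
Remaining n(HCOOH) = 0.001329 mol; n(HCOO-) = 0.003719 mol.
By Henderson-Hasselbalch, pH = pKa + log([A^-]/[HA]) = 3.74 + log(0.003719/0.001329) = 3.74 + (+0.45) = 4.19.

4.19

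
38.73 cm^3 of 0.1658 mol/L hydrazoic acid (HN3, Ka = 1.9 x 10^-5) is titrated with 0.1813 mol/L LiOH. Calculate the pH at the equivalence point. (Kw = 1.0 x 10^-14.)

n(HN3) = 0.1658 x 0.03873 = 0.006421 mol; V(LiOH) at equivalence = 0.006421/0.1813 = 0.03542 L.
At equivalence all the acid is converted to N3-; total volume = 0.03873 + 0.03542 = 0.07415 L, so [N3-] = 0.006421/0.07415 = 0.08660 M.
Kb = Kw/Ka = 1.0e-14 / 1.9 x 10^-5 = 5.26e-10.
[OH^-] = sqrt(Kb x [N3-]) = sqrt(5.26e-10 x 0.08660) = 6.75e-6 M.
pOH = 5.17, so pH = 14.00 - 5.17 = 8.83.

8.83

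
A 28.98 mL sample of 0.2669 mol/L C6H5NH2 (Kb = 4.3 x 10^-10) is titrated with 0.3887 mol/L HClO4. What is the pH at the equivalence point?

n(C6H5NH2) = 0.2669 x 0.02898 = 0.007735 mol; V(HClO4) at equivalence = 0.007735/0.3887 = 0.01990 L.
At equivalence the base is fully converted to C6H5NH3+; total volume = 0.04888 L, so [C6H5NH3+] = 0.007735/0.04888 = 0.1582 M.
Ka(C6H5NH3+) = Kw/Kb = 1.0e-14 / 4.3 x 10^-10 = 2.33e-5.
[H^+] = sqrt(Ka x [C6H5NH3+]) = sqrt(2.33e-5 x 0.1582) = 0.00192 M.
pH = -log(0.00192) = 2.72.

2.72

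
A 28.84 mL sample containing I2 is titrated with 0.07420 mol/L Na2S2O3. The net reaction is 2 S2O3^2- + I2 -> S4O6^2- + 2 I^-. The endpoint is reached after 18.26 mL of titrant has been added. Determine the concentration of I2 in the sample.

n(Na2S2O3) = 0.07420 x 0.01826 = 0.001355 mol.
From the balanced equation, 2 mol Na2S2O3 reacts with 1 mol I2, so n(I2) = 0.001355 x 1/2 = 0.0006774 mol.
[I2] = 0.0006774 / 0.02884 L = 0.0235 M.

0.0235 M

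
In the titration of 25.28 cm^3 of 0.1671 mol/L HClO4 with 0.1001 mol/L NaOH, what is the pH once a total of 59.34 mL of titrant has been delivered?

12.31

n(acid) = 0.1671 x 0.02528 = 0.004224 mol; n(NaOH) added = 0.1001 x 0.05934 = 0.005940 mol.
Base is in excess by 0.005940 - 0.004224 = 0.001716 mol in a total volume of 0.08462 L.
[OH^-] = 0.001716/0.08462 = 0.02027 M, so pOH = 1.69 and pH = 14.00 - 1.69 = 12.31.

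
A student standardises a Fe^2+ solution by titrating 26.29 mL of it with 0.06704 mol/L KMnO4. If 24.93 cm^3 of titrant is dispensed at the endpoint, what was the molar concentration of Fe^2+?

n(KMnO4) = 0.06704 x 0.02493 = 0.001671 mol.
From the balanced equation, 1 mol KMnO4 reacts with 5 mol Fe^2+, so n(Fe^2+) = 0.001671 x 5/1 = 0.008357 mol.
[Fe^2+] = 0.008357 / 0.02629 L = 0.318 M.

0.318 M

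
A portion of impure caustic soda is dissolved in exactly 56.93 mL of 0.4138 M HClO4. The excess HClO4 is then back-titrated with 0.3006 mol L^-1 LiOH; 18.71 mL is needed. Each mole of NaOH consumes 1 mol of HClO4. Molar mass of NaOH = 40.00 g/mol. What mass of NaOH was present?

Total n(HClO4) added = 0.4138 x 0.05693 = 0.02356 mol.
n(LiOH) used = 0.3006 x 0.01871 = 0.005624 mol, which equals the excess n(HClO4).
So n(HClO4) consumed by the sample = 0.02356 - 0.005624 = 0.01793 mol.
n(NaOH) = 0.01793 / 1 = 0.01793 mol.
mass = 0.01793 mol x 40.00 g/mol = 0.717 g.

0.717 g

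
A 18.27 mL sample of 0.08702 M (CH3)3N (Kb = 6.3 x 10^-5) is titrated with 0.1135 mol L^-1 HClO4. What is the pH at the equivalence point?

5.55

n((CH3)3N) = 0.08702 x 0.01827 = 0.001590 mol; V(HClO4) at equivalence = 0.001590/0.1135 = 0.01401 L.
At equivalence the base is fully converted to (CH3)3NH+; total volume = 0.03228 L, so [(CH3)3NH+] = 0.001590/0.03228 = 0.04926 M.
Ka((CH3)3NH+) = Kw/Kb = 1.0e-14 / 6.3 x 10^-5 = 1.59e-10.
[H^+] = sqrt(Ka x [(CH3)3NH+]) = sqrt(1.59e-10 x 0.04926) = 2.80e-6 M.
pH = -log(2.80e-6) = 5.55.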